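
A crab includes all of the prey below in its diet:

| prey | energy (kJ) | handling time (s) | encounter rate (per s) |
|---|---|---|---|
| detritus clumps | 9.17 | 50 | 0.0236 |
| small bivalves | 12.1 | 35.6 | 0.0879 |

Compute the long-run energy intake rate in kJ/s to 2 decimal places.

0.24 kJ/s

R = (0.0236×9.17 + 0.0879×12.1) / (1 + 0.0236×50 + 0.0879×35.6) = 1.28/5.309 = 0.2411 kJ/s.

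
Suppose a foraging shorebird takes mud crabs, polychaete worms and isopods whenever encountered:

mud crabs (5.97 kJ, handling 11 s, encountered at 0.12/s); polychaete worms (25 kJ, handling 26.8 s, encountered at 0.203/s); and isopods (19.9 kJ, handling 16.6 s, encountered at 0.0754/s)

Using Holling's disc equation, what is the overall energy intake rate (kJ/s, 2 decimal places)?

R = Σλ_iE_i / (1 + Σλ_ih_i)
Numerator: 0.12×5.97 + 0.203×25 + 0.0754×19.9 = 7.292
Denominator: 1 + 0.12×11 + 0.203×26.8 + 0.0754×16.6 = 9.012
R = 7.292/9.012 = 0.8091 kJ/s

0.81 kJ/s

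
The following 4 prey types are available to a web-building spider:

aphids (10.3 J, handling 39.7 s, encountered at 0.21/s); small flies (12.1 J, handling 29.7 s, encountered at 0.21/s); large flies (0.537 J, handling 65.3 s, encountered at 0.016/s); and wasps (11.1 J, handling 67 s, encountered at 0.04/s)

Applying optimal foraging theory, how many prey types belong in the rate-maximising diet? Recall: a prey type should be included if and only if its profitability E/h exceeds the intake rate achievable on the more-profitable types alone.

E/h in descending order: small flies 0.407, aphids 0.259, wasps 0.166, large flies 0.00822 J/s. The optimal diet is the largest prefix of this list for which every included type satisfies E_i/h_i > R on the types above it.
Rate on top 1: 0.3511. aphids: 0.259 < 0.3511 → exclude; stop.
Optimal diet: small flies — 1 of 4 types.

1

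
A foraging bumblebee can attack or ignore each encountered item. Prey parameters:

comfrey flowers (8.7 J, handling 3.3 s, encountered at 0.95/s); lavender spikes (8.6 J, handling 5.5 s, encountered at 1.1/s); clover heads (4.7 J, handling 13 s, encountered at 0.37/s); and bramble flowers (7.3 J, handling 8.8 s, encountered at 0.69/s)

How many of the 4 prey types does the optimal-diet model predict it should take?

1

Profitabilities (E/h, J/s): comfrey flowers 2.64, lavender spikes 1.56, bramble flowers 0.83, clover heads 0.362. Add prey in this order while the next type's profitability exceeds the intake rate on those already taken.
Rate on top 1: 1.999. lavender spikes: 1.56 < 1.999 → exclude; stop.
Optimal diet: comfrey flowers — 1 of 4 types.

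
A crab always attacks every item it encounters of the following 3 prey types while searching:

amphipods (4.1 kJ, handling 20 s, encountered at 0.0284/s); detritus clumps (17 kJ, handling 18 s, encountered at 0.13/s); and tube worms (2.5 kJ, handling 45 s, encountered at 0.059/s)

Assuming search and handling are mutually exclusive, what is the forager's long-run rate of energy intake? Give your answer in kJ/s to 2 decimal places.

R = Σλ_iE_i / (1 + Σλ_ih_i)
Numerator: 0.0284×4.1 + 0.13×17 + 0.059×2.5 = 2.474
Denominator: 1 + 0.0284×20 + 0.13×18 + 0.059×45 = 6.563
R = 2.474/6.563 = 0.377 kJ/s

0.38 kJ/s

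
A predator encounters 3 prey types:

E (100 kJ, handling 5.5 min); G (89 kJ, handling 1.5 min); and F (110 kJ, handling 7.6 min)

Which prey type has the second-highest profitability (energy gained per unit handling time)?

E

In descending order of E/h:
G: 89/1.5 = 59.3 kJ/min
E: 100/5.5 = 18.2 kJ/min
F: 110/7.6 = 14.5 kJ/min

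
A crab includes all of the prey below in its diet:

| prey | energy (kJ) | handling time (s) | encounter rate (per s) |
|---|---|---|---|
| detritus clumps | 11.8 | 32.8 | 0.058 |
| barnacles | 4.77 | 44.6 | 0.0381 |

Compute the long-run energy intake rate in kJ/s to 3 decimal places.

Energy encountered per unit search time: 0.058×11.8 + 0.0381×4.77 = 0.8661 kJ/s.
Handling time per unit search time: 0.058×32.8 + 0.0381×44.6 = 3.602.
Rate = 0.8661/(1 + 3.602) = 0.1882 kJ/s.

0.188 kJ/s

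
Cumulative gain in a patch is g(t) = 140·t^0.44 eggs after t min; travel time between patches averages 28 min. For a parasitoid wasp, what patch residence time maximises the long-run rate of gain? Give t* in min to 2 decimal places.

By the marginal value theorem, leave when the instantaneous gain rate g'(t) equals the habitat-wide average g(t)/(T + t).
g'(t) = 0.44·140·t^-0.56. Setting 0.44·140·t^-0.56 = 140·t^0.44/(28+t) gives 0.44(28+t) = t, so 0.56·t = 0.44×28.
t* = 0.44×28/0.56 = 22 min.

22.00 min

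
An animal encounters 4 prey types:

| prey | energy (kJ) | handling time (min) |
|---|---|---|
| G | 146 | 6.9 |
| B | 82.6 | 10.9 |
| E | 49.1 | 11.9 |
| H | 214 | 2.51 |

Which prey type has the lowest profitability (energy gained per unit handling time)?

In descending order of E/h:
H: 214/2.51 = 85.3 kJ/min
G: 146/6.9 = 21.2 kJ/min
B: 82.6/10.9 = 7.58 kJ/min
E: 49.1/11.9 = 4.13 kJ/min

E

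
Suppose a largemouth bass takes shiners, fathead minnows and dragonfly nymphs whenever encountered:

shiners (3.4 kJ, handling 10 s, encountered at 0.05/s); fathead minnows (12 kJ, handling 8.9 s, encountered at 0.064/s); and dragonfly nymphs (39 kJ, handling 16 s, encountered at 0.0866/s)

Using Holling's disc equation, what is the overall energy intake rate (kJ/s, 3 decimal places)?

1.249 kJ/s

R = (0.05×3.4 + 0.064×12 + 0.0866×39) / (1 + 0.05×10 + 0.064×8.9 + 0.0866×16) = 4.315/3.455 = 1.249 kJ/s.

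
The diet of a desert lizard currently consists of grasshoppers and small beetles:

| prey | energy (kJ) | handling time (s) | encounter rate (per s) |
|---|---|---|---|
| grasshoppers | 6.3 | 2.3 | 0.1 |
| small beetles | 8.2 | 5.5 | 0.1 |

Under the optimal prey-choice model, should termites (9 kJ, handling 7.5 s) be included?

Yes

Current rate: (0.1×6.3 + 0.1×8.2)/(1 + 0.1×2.3 + 0.1×5.5) = 0.8146 kJ/s.
termites: E/h = 9/7.5 = 1.2 kJ/s.
1.2 > 0.8146, so adding termites raises the average — include it.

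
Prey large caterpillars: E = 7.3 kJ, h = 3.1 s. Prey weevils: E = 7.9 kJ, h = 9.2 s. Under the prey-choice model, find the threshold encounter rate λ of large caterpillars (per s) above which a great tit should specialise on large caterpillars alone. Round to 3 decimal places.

0.185 per s

The zero-one rule: include weevils iff E₂/h₂ > λE₁/(1+λh₁). Equality gives the switch point.
λE₁h₂ = E₂ + λE₂h₁ ⇒ λ = E₂/(E₁h₂ − E₂h₁) = 7.9/(67.16 − 24.49) = 0.1851 per s.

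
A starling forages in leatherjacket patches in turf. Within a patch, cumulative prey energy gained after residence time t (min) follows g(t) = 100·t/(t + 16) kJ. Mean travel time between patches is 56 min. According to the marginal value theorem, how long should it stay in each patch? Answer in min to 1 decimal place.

29.9 min

Maximise g(t)/(T+t): set derivative to zero → g'(t)(T+t) = g(t).
g'(t) = 100·16/(t + 16)². Setting 100·16/(t+16)² = 100t/[(t+16)(56+t)] gives 16(56+t) = t(t+16), so t² = 16×56 = 896.
t* = √896 = 29.93 min.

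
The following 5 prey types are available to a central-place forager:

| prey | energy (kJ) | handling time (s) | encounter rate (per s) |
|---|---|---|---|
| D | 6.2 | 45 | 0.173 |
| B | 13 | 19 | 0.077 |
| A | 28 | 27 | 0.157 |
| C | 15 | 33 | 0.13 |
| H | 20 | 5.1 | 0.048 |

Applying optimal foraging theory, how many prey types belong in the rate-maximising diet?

Profitabilities (E/h, kJ/s): H 3.92, A 1.04, B 0.684, C 0.455, D 0.138. Add prey in this order while the next type's profitability exceeds the intake rate on those already taken.
Rate on top 1: 0.7712. A: 1.04 > 0.7712 → include.
Rate on top 2: 0.9767. B: 0.684 < 0.9767 → exclude; stop.
Optimal diet: H, A — 2 of 5 types.

2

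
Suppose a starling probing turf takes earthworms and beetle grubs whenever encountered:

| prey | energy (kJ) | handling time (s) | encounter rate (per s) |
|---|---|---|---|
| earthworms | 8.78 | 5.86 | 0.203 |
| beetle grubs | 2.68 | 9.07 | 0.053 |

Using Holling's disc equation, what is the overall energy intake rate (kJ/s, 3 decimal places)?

Energy encountered per unit search time: 0.203×8.78 + 0.053×2.68 = 1.924 kJ/s.
Handling time per unit search time: 0.203×5.86 + 0.053×9.07 = 1.67.
Rate = 1.924/(1 + 1.67) = 0.7207 kJ/s.

0.721 kJ/s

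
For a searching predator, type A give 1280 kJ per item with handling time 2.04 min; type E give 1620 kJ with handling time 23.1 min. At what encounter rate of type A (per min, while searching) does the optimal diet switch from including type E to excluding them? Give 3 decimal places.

0.062 per min

Drop type E once their profitability E₂/h₂ falls below the rate achievable on type A alone: E₂/h₂ = λE₁/(1 + λh₁).
Solve for λ: λE₁h₂ = E₂(1 + λh₁) → λ(E₁h₂ − E₂h₁) = E₂ → λ = E₂/(E₁h₂ − E₂h₁).
λ = 1620/(1280×23.1 − 1620×2.04) = 1620/2.626e+04 = 0.06168 per min.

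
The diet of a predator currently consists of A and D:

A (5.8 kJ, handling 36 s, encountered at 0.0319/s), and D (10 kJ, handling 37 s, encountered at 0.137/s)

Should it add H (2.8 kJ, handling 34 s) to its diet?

Current rate: (0.0319×5.8 + 0.137×10)/(1 + 0.0319×36 + 0.137×37) = 0.2155 kJ/s.
Profitability of H: 2.8/34 = 0.08235 kJ/s.
Since 0.08235 < R, time spent handling H is better spent searching.

No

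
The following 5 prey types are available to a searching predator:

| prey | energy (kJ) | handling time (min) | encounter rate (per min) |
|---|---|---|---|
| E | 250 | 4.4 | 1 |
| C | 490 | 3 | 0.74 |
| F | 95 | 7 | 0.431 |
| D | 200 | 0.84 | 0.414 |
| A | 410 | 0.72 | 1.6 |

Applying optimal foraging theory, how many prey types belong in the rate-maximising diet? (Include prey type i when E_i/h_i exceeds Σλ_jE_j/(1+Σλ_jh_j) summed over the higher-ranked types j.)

1

Profitabilities (E/h, kJ/min): A 569, D 238, C 163, E 56.8, F 13.6. Add prey in this order while the next type's profitability exceeds the intake rate on those already taken.
Rate on top 1: 304.8. D: 238 < 304.8 → exclude; stop.
Optimal diet: A — 1 of 5 types.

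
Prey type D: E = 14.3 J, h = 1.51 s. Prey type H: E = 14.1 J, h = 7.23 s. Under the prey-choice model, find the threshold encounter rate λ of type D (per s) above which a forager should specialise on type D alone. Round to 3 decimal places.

0.172 per s

At the threshold, the rate on type D alone equals the profitability of type H: λ·14.3/(1 + λ·1.51) = 14.1/7.23 = 1.95.
Rearranging, λ(14.3 − 1.95×1.51) = 1.95, so λ = 1.95/11.36 = 0.1717 per s.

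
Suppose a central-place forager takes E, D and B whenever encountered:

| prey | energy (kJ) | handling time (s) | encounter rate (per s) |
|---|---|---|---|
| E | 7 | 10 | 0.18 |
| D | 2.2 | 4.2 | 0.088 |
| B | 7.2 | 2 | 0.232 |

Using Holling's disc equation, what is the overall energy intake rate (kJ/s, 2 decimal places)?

R = (0.18×7 + 0.088×2.2 + 0.232×7.2) / (1 + 0.18×10 + 0.088×4.2 + 0.232×2) = 3.124/3.634 = 0.8598 kJ/s.

0.86 kJ/s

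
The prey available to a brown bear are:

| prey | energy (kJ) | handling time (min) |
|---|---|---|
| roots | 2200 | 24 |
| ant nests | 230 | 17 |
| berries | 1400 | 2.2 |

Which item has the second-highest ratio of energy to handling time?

roots

Profitability E/h (kJ/min): roots = 2200/24 = 91.7, ant nests = 230/17 = 13.5, berries = 1400/2.2 = 636.
Ranked: berries > roots > ant nests.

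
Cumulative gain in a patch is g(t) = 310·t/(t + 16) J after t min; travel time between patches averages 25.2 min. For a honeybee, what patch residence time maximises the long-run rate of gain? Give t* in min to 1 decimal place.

Optimal t* satisfies g'(t*) = g(t*)/(T + t*).
g'(t) = 310·16/(t + 16)². Setting 310·16/(t+16)² = 310t/[(t+16)(25.2+t)] gives 16(25.2+t) = t(t+16), so t² = 16×25.2 = 403.2.
t* = √403.2 = 20.08 min.

20.1 min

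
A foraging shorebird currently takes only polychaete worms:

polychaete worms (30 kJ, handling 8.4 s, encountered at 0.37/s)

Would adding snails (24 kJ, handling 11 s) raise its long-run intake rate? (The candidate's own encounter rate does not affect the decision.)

No

Intake rate on the current diet: R = (0.37×30) / (1 + 0.37×8.4) = 11.1/4.108 = 2.702 kJ/s.
Profitability of snails: 24/11 = 2.182 kJ/s.
2.182 < 2.702, so adding snails would lower the average — exclude it.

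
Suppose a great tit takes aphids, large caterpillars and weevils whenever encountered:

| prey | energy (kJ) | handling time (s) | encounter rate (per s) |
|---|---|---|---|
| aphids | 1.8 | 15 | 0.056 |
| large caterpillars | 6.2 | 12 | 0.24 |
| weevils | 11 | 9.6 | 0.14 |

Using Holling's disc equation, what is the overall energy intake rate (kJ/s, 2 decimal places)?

R = Σλ_iE_i / (1 + Σλ_ih_i)
Numerator: 0.056×1.8 + 0.24×6.2 + 0.14×11 = 3.129
Denominator: 1 + 0.056×15 + 0.24×12 + 0.14×9.6 = 6.064
R = 3.129/6.064 = 0.516 kJ/s

0.52 kJ/s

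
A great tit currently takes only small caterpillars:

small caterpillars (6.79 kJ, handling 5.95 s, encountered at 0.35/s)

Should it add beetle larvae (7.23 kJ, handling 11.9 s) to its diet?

Intake rate on the current diet: R = (0.35×6.79) / (1 + 0.35×5.95) = 2.377/3.083 = 0.771 kJ/s.
Profitability of beetle larvae: 7.23/11.9 = 0.6076 kJ/s.
Since 0.6076 < R, time spent handling beetle larvae is better spent searching.

No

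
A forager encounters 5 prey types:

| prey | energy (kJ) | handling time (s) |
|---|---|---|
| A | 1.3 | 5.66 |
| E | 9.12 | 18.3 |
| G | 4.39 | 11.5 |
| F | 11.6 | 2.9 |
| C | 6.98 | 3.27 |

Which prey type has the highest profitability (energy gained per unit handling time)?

F

In descending order of E/h:
F: 11.6/2.9 = 4 kJ/s
C: 6.98/3.27 = 2.13 kJ/s
E: 9.12/18.3 = 0.498 kJ/s
G: 4.39/11.5 = 0.382 kJ/s
A: 1.3/5.66 = 0.23 kJ/s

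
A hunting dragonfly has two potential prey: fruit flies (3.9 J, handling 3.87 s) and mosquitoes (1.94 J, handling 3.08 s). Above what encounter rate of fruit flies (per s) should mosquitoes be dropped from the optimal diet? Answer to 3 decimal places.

0.431 per s

Drop mosquitoes once their profitability E₂/h₂ falls below the rate achievable on fruit flies alone: E₂/h₂ = λE₁/(1 + λh₁).
Solve for λ: λE₁h₂ = E₂(1 + λh₁) → λ(E₁h₂ − E₂h₁) = E₂ → λ = E₂/(E₁h₂ − E₂h₁).
λ = 1.94/(3.9×3.08 − 1.94×3.87) = 1.94/4.504 = 0.4307 per s.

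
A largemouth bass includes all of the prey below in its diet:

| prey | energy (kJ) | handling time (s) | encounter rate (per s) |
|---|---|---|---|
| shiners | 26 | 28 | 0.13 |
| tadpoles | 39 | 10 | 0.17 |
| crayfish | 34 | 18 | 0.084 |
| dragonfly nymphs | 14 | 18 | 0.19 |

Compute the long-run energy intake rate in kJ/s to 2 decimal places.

1.38 kJ/s

R = (0.13×26 + 0.17×39 + 0.084×34 + 0.19×14) / (1 + 0.13×28 + 0.17×10 + 0.084×18 + 0.19×18) = 15.53/11.27 = 1.377 kJ/s.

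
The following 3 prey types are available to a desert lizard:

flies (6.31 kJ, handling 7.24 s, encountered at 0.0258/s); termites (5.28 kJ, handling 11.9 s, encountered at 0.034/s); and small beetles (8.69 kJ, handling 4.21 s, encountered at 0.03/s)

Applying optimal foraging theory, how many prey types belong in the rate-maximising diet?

3

Profitabilities (E/h, kJ/s): small beetles 2.06, flies 0.872, termites 0.444. Add prey in this order while the next type's profitability exceeds the intake rate on those already taken.
Rate on top 1: 0.2315. flies: 0.872 > 0.2315 → include.
Rate on top 2: 0.3225. termites: 0.444 > 0.3225 → include.
Optimal diet: small beetles, flies, termites — 3 of 3 types.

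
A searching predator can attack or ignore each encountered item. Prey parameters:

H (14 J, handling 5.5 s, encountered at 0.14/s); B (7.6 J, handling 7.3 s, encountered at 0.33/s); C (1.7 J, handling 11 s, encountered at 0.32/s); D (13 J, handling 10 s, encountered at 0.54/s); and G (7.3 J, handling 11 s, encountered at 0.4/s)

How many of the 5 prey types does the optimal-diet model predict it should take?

E/h in descending order: H 2.55, D 1.3, B 1.04, G 0.664, C 0.155 J/s. The optimal diet is the largest prefix of this list for which every included type satisfies E_i/h_i > R on the types above it.
Rate on top 1: 1.107. D: 1.3 > 1.107 → include.
Rate on top 2: 1.252. B: 1.04 < 1.252 → exclude; stop.
Optimal diet: H, D — 2 of 5 types.

2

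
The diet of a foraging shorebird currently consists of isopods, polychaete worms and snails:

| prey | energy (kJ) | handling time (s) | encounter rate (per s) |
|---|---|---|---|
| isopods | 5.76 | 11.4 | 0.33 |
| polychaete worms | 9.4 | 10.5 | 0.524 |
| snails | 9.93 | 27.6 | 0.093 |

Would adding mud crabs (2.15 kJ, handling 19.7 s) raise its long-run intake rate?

No

Current rate: (0.33×5.76 + 0.524×9.4 + 0.093×9.93)/(1 + 0.33×11.4 + 0.524×10.5 + 0.093×27.6) = 0.604 kJ/s.
Profitability of mud crabs: 2.15/19.7 = 0.1091 kJ/s.
Since 0.1091 < R, time spent handling mud crabs is better spent searching.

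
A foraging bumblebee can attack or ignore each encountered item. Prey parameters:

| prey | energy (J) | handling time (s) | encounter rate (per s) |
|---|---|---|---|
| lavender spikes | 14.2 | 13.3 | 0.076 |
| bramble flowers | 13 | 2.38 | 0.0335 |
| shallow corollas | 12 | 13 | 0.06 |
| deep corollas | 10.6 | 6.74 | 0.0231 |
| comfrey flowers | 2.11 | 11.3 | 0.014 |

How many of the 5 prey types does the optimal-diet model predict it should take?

Rank by E/h (J/s): bramble flowers 5.46, deep corollas 1.57, lavender spikes 1.07, shallow corollas 0.923, comfrey flowers 0.187. Include each in turn until the next type's E/h falls below the running intake rate.
Rate on top 1: 0.4033. deep corollas: 1.57 > 0.4033 → include.
Rate on top 2: 0.5507. lavender spikes: 1.07 > 0.5507 → include.
Rate on top 3: 0.7833. shallow corollas: 0.923 > 0.7833 → include.
Rate on top 4: 0.8194. comfrey flowers: 0.187 < 0.8194 → exclude; stop.
Optimal diet: bramble flowers, deep corollas, lavender spikes, shallow corollas — 4 of 5 types.

4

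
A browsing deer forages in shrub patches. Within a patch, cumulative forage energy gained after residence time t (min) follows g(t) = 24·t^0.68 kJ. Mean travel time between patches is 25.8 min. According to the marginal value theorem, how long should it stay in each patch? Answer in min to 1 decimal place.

Maximise g(t)/(T+t): set derivative to zero → g'(t)(T+t) = g(t).
g'(t) = 0.68·24·t^-0.32. Setting 0.68·24·t^-0.32 = 24·t^0.68/(25.8+t) gives 0.68(25.8+t) = t, so 0.32·t = 0.68×25.8.
t* = 0.68×25.8/0.32 = 54.83 min.

54.8 min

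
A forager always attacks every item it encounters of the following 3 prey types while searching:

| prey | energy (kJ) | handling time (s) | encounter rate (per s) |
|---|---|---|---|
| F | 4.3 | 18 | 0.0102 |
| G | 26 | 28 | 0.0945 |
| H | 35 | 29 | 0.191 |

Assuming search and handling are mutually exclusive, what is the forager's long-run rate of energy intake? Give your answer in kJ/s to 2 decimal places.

Energy encountered per unit search time: 0.0102×4.3 + 0.0945×26 + 0.191×35 = 9.186 kJ/s.
Handling time per unit search time: 0.0102×18 + 0.0945×28 + 0.191×29 = 8.369.
Rate = 9.186/(1 + 8.369) = 0.9805 kJ/s.

0.98 kJ/s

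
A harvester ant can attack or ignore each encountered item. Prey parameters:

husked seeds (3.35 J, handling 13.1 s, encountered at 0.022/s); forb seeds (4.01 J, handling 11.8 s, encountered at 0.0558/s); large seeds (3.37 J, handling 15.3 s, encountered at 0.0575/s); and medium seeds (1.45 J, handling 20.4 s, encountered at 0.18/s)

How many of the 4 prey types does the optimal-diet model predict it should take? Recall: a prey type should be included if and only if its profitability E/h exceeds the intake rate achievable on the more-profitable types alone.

Rank by E/h (J/s): forb seeds 0.34, husked seeds 0.256, large seeds 0.22, medium seeds 0.0711. Include each in turn until the next type's E/h falls below the running intake rate.
Rate on top 1: 0.1349. husked seeds: 0.256 > 0.1349 → include.
Rate on top 2: 0.1528. large seeds: 0.22 > 0.1528 → include.
Rate on top 3: 0.1738. medium seeds: 0.0711 < 0.1738 → exclude; stop.
Optimal diet: forb seeds, husked seeds, large seeds — 3 of 4 types.

3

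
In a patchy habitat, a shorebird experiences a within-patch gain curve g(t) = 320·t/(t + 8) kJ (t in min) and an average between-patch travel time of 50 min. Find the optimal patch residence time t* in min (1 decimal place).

20.0 min

Optimal t* satisfies g'(t*) = g(t*)/(T + t*).
g'(t) = 320·8/(t + 8)². Setting 320·8/(t+8)² = 320t/[(t+8)(50+t)] gives 8(50+t) = t(t+8), so t² = 8×50 = 400.
t* = √400 = 20 min.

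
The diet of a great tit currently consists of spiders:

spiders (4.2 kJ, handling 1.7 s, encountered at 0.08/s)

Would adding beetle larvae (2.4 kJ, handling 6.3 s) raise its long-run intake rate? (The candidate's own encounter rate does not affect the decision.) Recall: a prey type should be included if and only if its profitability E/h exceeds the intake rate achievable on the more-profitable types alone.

Yes

Intake rate on the current diet: R = (0.08×4.2) / (1 + 0.08×1.7) = 0.336/1.136 = 0.2958 kJ/s.
beetle larvae: E/h = 2.4/6.3 = 0.381 kJ/s.
Since 0.381 > R, including beetle larvae increases the long-run rate.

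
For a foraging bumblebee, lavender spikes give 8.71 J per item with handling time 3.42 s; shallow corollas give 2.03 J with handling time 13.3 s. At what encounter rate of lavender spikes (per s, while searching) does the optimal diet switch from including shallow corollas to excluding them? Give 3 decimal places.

At the threshold, the rate on lavender spikes alone equals the profitability of shallow corollas: λ·8.71/(1 + λ·3.42) = 2.03/13.3 = 0.1526.
Rearranging, λ(8.71 − 0.1526×3.42) = 0.1526, so λ = 0.1526/8.188 = 0.01864 per s.

0.019 per s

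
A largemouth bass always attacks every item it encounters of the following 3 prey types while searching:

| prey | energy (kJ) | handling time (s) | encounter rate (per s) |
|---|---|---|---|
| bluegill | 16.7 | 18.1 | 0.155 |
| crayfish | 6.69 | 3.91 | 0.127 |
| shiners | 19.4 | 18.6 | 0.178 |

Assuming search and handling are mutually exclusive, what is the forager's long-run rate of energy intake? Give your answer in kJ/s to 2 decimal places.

0.91 kJ/s

Energy encountered per unit search time: 0.155×16.7 + 0.127×6.69 + 0.178×19.4 = 6.891 kJ/s.
Handling time per unit search time: 0.155×18.1 + 0.127×3.91 + 0.178×18.6 = 6.613.
Rate = 6.891/(1 + 6.613) = 0.9052 kJ/s.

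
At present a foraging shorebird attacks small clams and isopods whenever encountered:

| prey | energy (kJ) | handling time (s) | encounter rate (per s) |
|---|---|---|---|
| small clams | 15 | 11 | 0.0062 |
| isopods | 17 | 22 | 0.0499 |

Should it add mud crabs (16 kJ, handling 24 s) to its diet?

Yes

Intake rate on the current diet: R = (0.0062×15 + 0.0499×17) / (1 + 0.0062×11 + 0.0499×22) = 0.9413/2.166 = 0.4346 kJ/s.
Profitability of mud crabs: 16/24 = 0.6667 kJ/s.
Since 0.6667 > R, including mud crabs increases the long-run rate.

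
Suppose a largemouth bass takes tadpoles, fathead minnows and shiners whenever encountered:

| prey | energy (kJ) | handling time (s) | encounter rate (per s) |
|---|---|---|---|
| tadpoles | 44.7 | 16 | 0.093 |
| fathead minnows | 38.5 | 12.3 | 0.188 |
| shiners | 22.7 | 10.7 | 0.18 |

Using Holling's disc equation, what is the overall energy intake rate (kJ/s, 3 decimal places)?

R = Σλ_iE_i / (1 + Σλ_ih_i)
Numerator: 0.093×44.7 + 0.188×38.5 + 0.18×22.7 = 15.48
Denominator: 1 + 0.093×16 + 0.188×12.3 + 0.18×10.7 = 6.726
R = 15.48/6.726 = 2.302 kJ/s

2.302 kJ/s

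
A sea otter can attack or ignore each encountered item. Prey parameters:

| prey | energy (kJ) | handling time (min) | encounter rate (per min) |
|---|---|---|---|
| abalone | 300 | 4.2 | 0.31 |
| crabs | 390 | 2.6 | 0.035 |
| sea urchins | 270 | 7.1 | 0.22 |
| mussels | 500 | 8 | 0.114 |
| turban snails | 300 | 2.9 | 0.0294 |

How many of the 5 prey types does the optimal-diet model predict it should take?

4

E/h in descending order: crabs 150, turban snails 103, abalone 71.4, mussels 62.5, sea urchins 38 kJ/min. The optimal diet is the largest prefix of this list for which every included type satisfies E_i/h_i > R on the types above it.
Rate on top 1: 12.51. turban snails: 103 > 12.51 → include.
Rate on top 2: 19.1. abalone: 71.4 > 19.1 → include.
Rate on top 3: 46.59. mussels: 62.5 > 46.59 → include.
Rate on top 4: 50.87. sea urchins: 38 < 50.87 → exclude; stop.
Optimal diet: crabs, turban snails, abalone, mussels — 4 of 5 types.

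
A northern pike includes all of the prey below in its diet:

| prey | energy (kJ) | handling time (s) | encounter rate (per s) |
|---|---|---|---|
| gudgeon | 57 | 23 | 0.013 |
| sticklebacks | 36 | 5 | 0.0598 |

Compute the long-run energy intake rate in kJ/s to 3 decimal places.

1.811 kJ/s

Energy encountered per unit search time: 0.013×57 + 0.0598×36 = 2.894 kJ/s.
Handling time per unit search time: 0.013×23 + 0.0598×5 = 0.598.
Rate = 2.894/(1 + 0.598) = 1.811 kJ/s.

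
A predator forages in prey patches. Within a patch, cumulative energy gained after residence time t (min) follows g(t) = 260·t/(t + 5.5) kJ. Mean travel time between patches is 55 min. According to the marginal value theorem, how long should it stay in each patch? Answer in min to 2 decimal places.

17.39 min

Maximise g(t)/(T+t): set derivative to zero → g'(t)(T+t) = g(t).
g'(t) = 260·5.5/(t + 5.5)². Setting 260·5.5/(t+5.5)² = 260t/[(t+5.5)(55+t)] gives 5.5(55+t) = t(t+5.5), so t² = 5.5×55 = 302.5.
t* = √302.5 = 17.39 min.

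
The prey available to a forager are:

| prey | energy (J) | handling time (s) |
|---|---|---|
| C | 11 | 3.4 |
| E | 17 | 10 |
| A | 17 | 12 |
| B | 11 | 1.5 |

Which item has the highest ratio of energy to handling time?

In descending order of E/h:
B: 11/1.5 = 7.33 J/s
C: 11/3.4 = 3.24 J/s
E: 17/10 = 1.7 J/s
A: 17/12 = 1.42 J/s

B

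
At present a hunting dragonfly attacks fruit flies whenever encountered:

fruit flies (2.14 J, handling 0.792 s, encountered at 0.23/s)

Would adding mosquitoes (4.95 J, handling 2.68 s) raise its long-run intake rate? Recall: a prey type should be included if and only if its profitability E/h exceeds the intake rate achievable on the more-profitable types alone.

Yes

Current rate: (0.23×2.14)/(1 + 0.23×0.792) = 0.4164 J/s.
Profitability of mosquitoes: 4.95/2.68 = 1.847 J/s.
Since 1.847 > R, including mosquitoes increases the long-run rate.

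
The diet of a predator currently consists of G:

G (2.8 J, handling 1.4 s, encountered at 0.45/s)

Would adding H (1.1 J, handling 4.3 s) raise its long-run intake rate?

No

On G alone, R = ΣλE/(1+Σλh) = 1.26/1.63 = 0.773 J/s.
Profitability of H: 1.1/4.3 = 0.2558 J/s.
Since 0.2558 < R, time spent handling H is better spent searching.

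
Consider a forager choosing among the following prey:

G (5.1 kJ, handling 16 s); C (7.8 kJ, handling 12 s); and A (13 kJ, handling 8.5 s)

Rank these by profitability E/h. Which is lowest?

In descending order of E/h:
A: 13/8.5 = 1.53 kJ/s
C: 7.8/12 = 0.65 kJ/s
G: 5.1/16 = 0.319 kJ/s

G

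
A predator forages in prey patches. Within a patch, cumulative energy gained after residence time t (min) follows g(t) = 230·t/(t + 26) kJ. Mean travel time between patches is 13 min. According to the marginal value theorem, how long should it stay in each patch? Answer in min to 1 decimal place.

18.4 min

By the marginal value theorem, leave when the instantaneous gain rate g'(t) equals the habitat-wide average g(t)/(T + t).
g'(t) = 230·26/(t + 26)². Setting 230·26/(t+26)² = 230t/[(t+26)(13+t)] gives 26(13+t) = t(t+26), so t² = 26×13 = 338.
t* = √338 = 18.38 min.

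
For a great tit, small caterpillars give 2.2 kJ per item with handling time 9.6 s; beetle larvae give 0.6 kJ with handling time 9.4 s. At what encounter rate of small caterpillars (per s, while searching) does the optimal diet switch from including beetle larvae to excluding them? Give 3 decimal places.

0.040 per s

The zero-one rule: include beetle larvae iff E₂/h₂ > λE₁/(1+λh₁). Equality gives the switch point.
λE₁h₂ = E₂ + λE₂h₁ ⇒ λ = E₂/(E₁h₂ − E₂h₁) = 0.6/(20.68 − 5.76) = 0.04021 per s.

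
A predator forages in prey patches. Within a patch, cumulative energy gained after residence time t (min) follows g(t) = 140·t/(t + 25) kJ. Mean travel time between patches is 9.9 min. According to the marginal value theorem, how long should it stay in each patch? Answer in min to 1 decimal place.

15.7 min

Maximise g(t)/(T+t): set derivative to zero → g'(t)(T+t) = g(t).
g'(t) = 140·25/(t + 25)². Setting 140·25/(t+25)² = 140t/[(t+25)(9.9+t)] gives 25(9.9+t) = t(t+25), so t² = 25×9.9 = 247.5.
t* = √247.5 = 15.73 min.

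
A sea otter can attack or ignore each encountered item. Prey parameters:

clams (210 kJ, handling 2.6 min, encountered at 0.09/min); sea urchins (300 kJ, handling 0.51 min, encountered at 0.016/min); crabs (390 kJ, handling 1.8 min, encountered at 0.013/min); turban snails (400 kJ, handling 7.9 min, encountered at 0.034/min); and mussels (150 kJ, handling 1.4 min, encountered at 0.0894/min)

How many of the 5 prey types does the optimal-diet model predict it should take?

Rank by E/h (kJ/min): sea urchins 588, crabs 217, mussels 107, clams 80.8, turban snails 50.6. Include each in turn until the next type's E/h falls below the running intake rate.
Rate on top 1: 4.761. crabs: 217 > 4.761 → include.
Rate on top 2: 9.568. mussels: 107 > 9.568 → include.
Rate on top 3: 20.13. clams: 80.8 > 20.13 → include.
Rate on top 4: 30.33. turban snails: 50.6 > 30.33 → include.
Optimal diet: sea urchins, crabs, mussels, clams, turban snails — 5 of 5 types.

5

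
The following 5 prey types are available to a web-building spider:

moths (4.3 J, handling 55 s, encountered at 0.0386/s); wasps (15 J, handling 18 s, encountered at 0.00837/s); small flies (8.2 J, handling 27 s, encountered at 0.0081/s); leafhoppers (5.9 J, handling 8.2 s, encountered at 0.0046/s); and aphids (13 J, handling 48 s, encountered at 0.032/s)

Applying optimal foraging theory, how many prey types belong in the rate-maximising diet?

4

Profitabilities (E/h, J/s): wasps 0.833, leafhoppers 0.72, small flies 0.304, aphids 0.271, moths 0.0782. Add prey in this order while the next type's profitability exceeds the intake rate on those already taken.
Rate on top 1: 0.1091. leafhoppers: 0.72 > 0.1091 → include.
Rate on top 2: 0.1285. small flies: 0.304 > 0.1285 → include.
Rate on top 3: 0.1557. aphids: 0.271 > 0.1557 → include.
Rate on top 4: 0.2158. moths: 0.0782 < 0.2158 → exclude; stop.
Optimal diet: wasps, leafhoppers, small flies, aphids — 4 of 5 types.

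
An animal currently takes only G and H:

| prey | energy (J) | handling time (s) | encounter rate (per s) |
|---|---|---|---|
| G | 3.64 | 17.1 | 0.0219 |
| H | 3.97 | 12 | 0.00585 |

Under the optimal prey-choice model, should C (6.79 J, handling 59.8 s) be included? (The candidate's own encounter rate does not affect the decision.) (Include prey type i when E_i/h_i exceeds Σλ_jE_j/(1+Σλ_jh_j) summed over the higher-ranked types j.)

On G and H alone, R = ΣλE/(1+Σλh) = 0.1029/1.445 = 0.07125 J/s.
C: E/h = 6.79/59.8 = 0.1135 J/s.
0.1135 > 0.07125, so adding C raises the average — include it.

Yes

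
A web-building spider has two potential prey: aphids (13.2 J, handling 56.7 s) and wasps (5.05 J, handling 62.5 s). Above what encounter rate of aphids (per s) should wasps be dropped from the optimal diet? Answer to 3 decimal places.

0.009 per s

Drop wasps once their profitability E₂/h₂ falls below the rate achievable on aphids alone: E₂/h₂ = λE₁/(1 + λh₁).
Solve for λ: λE₁h₂ = E₂(1 + λh₁) → λ(E₁h₂ − E₂h₁) = E₂ → λ = E₂/(E₁h₂ − E₂h₁).
λ = 5.05/(13.2×62.5 − 5.05×56.7) = 5.05/538.7 = 0.009375 per s.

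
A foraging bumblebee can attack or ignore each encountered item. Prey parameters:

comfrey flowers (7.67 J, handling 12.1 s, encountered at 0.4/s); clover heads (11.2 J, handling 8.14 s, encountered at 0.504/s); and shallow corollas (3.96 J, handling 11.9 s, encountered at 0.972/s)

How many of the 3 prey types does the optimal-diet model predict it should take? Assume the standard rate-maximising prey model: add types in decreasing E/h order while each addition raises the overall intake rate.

Rank by E/h (J/s): clover heads 1.38, comfrey flowers 0.634, shallow corollas 0.333. Include each in turn until the next type's E/h falls below the running intake rate.
Rate on top 1: 1.106. comfrey flowers: 0.634 < 1.106 → exclude; stop.
Optimal diet: clover heads — 1 of 3 types.

1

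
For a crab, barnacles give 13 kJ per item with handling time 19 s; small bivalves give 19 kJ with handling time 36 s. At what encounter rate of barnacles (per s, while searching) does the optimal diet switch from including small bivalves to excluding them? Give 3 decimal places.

0.178 per s

Drop small bivalves once their profitability E₂/h₂ falls below the rate achievable on barnacles alone: E₂/h₂ = λE₁/(1 + λh₁).
Solve for λ: λE₁h₂ = E₂(1 + λh₁) → λ(E₁h₂ − E₂h₁) = E₂ → λ = E₂/(E₁h₂ − E₂h₁).
λ = 19/(13×36 − 19×19) = 19/107 = 0.1776 per s.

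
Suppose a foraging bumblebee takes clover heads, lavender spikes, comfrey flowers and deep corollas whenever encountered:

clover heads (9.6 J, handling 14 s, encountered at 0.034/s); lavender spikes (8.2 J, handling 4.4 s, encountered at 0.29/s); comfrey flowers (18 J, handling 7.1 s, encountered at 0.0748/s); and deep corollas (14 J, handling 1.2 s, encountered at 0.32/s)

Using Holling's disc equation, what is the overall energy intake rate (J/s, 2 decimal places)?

2.33 J/s

Energy encountered per unit search time: 0.034×9.6 + 0.29×8.2 + 0.0748×18 + 0.32×14 = 8.531 J/s.
Handling time per unit search time: 0.034×14 + 0.29×4.4 + 0.0748×7.1 + 0.32×1.2 = 2.667.
Rate = 8.531/(1 + 2.667) = 2.326 J/s.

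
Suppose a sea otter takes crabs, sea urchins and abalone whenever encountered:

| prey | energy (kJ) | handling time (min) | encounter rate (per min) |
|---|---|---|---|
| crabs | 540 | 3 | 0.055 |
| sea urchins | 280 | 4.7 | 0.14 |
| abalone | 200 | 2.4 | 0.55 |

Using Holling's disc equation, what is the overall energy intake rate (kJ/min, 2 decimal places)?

R = (0.055×540 + 0.14×280 + 0.55×200) / (1 + 0.055×3 + 0.14×4.7 + 0.55×2.4) = 178.9/3.143 = 56.92 kJ/min.

56.92 kJ/min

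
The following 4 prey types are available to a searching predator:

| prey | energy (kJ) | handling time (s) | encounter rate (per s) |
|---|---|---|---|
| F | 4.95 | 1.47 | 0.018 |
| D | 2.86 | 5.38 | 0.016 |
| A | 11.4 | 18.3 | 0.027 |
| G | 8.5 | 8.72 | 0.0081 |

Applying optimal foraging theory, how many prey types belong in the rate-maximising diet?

E/h in descending order: F 3.37, G 0.975, A 0.623, D 0.532 kJ/s. The optimal diet is the largest prefix of this list for which every included type satisfies E_i/h_i > R on the types above it.
Rate on top 1: 0.0868. G: 0.975 > 0.0868 → include.
Rate on top 2: 0.144. A: 0.623 > 0.144 → include.
Rate on top 3: 0.2927. D: 0.532 > 0.2927 → include.
Optimal diet: F, G, A, D — 4 of 4 types.

4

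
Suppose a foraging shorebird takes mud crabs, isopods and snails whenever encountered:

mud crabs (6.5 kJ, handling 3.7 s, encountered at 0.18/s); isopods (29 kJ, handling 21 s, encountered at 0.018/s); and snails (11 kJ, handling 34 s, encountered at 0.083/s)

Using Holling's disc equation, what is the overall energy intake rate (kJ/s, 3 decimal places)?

0.535 kJ/s

R = (0.18×6.5 + 0.018×29 + 0.083×11) / (1 + 0.18×3.7 + 0.018×21 + 0.083×34) = 2.605/4.866 = 0.5353 kJ/s.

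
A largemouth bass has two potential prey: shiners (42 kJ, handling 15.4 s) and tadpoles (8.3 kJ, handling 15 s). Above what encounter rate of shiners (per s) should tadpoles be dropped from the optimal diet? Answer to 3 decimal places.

0.017 per s

The zero-one rule: include tadpoles iff E₂/h₂ > λE₁/(1+λh₁). Equality gives the switch point.
λE₁h₂ = E₂ + λE₂h₁ ⇒ λ = E₂/(E₁h₂ − E₂h₁) = 8.3/(630 − 127.8) = 0.01653 per s.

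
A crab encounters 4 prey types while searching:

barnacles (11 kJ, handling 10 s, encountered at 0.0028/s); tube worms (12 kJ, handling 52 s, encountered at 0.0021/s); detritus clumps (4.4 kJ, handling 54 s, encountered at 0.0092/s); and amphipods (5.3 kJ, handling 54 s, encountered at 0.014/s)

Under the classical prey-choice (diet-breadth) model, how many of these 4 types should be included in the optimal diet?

Profitabilities (E/h, kJ/s): barnacles 1.1, tube worms 0.231, amphipods 0.0981, detritus clumps 0.0815. Add prey in this order while the next type's profitability exceeds the intake rate on those already taken.
Rate on top 1: 0.02996. tube worms: 0.231 > 0.02996 → include.
Rate on top 2: 0.04924. amphipods: 0.0981 > 0.04924 → include.
Rate on top 3: 0.06877. detritus clumps: 0.0815 > 0.06877 → include.
Optimal diet: barnacles, tube worms, amphipods, detritus clumps — 4 of 4 types.

4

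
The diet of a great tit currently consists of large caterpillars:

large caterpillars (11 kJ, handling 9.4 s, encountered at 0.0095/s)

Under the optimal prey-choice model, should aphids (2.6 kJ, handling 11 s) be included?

Intake rate on the current diet: R = (0.0095×11) / (1 + 0.0095×9.4) = 0.1045/1.089 = 0.09593 kJ/s.
aphids: E/h = 2.6/11 = 0.2364 kJ/s.
Since 0.2364 > R, including aphids increases the long-run rate.

Yes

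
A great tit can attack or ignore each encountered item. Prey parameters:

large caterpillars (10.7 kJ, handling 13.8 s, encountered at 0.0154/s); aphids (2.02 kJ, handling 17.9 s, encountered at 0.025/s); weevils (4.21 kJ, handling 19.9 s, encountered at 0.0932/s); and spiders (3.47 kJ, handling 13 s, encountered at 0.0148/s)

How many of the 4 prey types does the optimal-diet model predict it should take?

Rank by E/h (kJ/s): large caterpillars 0.775, spiders 0.267, weevils 0.212, aphids 0.113. Include each in turn until the next type's E/h falls below the running intake rate.
Rate on top 1: 0.1359. spiders: 0.267 > 0.1359 → include.
Rate on top 2: 0.1538. weevils: 0.212 > 0.1538 → include.
Rate on top 3: 0.1867. aphids: 0.113 < 0.1867 → exclude; stop.
Optimal diet: large caterpillars, spiders, weevils — 3 of 4 types.

3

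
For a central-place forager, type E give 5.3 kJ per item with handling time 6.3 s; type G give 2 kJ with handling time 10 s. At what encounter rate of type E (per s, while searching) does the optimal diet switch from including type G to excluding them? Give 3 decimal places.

0.050 per s

At the threshold, the rate on type E alone equals the profitability of type G: λ·5.3/(1 + λ·6.3) = 2/10 = 0.2.
Rearranging, λ(5.3 − 0.2×6.3) = 0.2, so λ = 0.2/4.04 = 0.0495 per s.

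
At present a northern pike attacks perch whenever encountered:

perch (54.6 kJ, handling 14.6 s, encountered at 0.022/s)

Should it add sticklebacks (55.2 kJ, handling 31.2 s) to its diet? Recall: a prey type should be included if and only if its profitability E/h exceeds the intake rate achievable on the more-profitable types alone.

Yes

On perch alone, R = ΣλE/(1+Σλh) = 1.201/1.321 = 0.9092 kJ/s.
sticklebacks: E/h = 55.2/31.2 = 1.769 kJ/s.
Since 1.769 > R, including sticklebacks increases the long-run rate.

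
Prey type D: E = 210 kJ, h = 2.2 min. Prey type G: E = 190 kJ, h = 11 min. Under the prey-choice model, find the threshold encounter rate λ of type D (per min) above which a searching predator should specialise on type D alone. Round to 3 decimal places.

At the threshold, the rate on type D alone equals the profitability of type G: λ·210/(1 + λ·2.2) = 190/11 = 17.27.
Rearranging, λ(210 − 17.27×2.2) = 17.27, so λ = 17.27/172 = 0.1004 per min.

0.100 per min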